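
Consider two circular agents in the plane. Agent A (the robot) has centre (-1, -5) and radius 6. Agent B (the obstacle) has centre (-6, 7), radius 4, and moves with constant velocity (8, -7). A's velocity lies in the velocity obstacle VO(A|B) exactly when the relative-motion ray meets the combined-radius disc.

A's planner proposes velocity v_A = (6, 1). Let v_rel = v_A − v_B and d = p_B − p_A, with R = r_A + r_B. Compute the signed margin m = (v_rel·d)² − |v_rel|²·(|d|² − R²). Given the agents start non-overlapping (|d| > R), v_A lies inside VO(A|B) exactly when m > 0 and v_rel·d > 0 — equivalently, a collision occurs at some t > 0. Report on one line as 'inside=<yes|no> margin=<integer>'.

d = (-5, 12),  |d|² = 169;  R = 6+4 = 10,  c = 169−10² = 69
v_rel = (-2, 8),  |v_rel|² = 68;  v_rel·d = (-2)·(-5) + (8)·(12) = 106
68·t² − 212·t + 69 = 0  ⇒  m = 106² − 68·69 = 6544
m = 6544 > 0,  v_rel·d = 106 > 0  ⇒  inside

inside=yes margin=6544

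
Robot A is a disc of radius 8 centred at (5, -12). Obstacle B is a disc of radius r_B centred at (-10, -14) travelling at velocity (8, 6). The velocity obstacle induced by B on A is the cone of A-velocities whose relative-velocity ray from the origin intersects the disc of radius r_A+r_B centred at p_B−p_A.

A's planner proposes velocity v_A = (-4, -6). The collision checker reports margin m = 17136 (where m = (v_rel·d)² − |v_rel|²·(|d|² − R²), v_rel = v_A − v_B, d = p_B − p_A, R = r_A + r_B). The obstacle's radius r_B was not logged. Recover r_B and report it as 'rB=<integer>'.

m = 17136
d = (-15, -2);  v_rel = (-12, -12),  |v_rel|² = 288
v_rel×d = (-12)·(-2) − (-12)·(-15) = -156
since m = R²·288 − (-156)²:  R² = (24336 + 17136) / 288 = 144
R = √144 = 12  ⇒  r_B = 12 − 8 = 4

rB=4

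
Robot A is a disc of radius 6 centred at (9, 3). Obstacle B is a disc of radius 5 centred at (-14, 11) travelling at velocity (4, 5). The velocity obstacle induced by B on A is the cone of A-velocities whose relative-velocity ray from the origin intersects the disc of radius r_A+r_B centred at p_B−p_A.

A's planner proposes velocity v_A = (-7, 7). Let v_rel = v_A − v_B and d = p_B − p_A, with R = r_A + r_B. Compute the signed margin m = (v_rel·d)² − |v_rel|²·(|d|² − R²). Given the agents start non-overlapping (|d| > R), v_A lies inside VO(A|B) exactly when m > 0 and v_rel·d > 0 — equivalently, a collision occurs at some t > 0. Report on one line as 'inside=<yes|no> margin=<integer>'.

d = (-23, 8),  |d|² = 593;  R = 6+5 = 11,  c = 593−11² = 472
v_rel = (-11, 2),  |v_rel|² = 125;  v_rel·d = (-11)·(-23) + (2)·(8) = 269
125·t² − 538·t + 472 = 0  ⇒  m = 269² − 125·472 = 13361
m = 13361 > 0,  v_rel·d = 269 > 0  ⇒  inside

inside=yes margin=13361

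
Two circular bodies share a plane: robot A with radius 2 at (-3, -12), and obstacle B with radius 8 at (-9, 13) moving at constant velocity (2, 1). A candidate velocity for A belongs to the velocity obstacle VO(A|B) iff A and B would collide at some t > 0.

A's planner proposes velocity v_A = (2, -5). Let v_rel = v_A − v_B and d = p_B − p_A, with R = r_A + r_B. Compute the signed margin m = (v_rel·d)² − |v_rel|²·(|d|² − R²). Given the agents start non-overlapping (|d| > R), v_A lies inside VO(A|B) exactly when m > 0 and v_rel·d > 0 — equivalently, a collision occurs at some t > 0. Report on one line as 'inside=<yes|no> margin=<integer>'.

d = (-6, 25),  |d|² = 661;  R = 2+8 = 10,  c = 661−10² = 561
v_rel = (0, -6),  |v_rel|² = 36;  v_rel·d = (0)·(-6) + (-6)·(25) = -150
36·t² + 300·t + 561 = 0  ⇒  m = (-150)² − 36·561 = 2304
m = 2304 > 0,  v_rel·d = -150 < 0  ⇒  outside

inside=no margin=2304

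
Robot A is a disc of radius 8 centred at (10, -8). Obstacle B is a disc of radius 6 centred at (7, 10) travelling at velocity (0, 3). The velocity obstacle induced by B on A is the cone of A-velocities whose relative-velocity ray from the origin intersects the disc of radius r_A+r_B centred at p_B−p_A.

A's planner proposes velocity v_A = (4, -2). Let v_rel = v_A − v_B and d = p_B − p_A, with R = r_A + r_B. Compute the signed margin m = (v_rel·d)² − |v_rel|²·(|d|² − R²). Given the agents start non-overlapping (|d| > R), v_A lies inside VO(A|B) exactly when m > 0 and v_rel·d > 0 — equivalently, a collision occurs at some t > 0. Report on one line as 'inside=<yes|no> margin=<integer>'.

d = (-3, 18),  |d|² = 333;  R = 8+6 = 14,  c = 333−14² = 137
v_rel = (4, -5),  |v_rel|² = 41;  v_rel·d = (4)·(-3) + (-5)·(18) = -102
41·t² + 204·t + 137 = 0  ⇒  m = (-102)² − 41·137 = 4787
m = 4787 > 0,  v_rel·d = -102 < 0  ⇒  outside

inside=no margin=4787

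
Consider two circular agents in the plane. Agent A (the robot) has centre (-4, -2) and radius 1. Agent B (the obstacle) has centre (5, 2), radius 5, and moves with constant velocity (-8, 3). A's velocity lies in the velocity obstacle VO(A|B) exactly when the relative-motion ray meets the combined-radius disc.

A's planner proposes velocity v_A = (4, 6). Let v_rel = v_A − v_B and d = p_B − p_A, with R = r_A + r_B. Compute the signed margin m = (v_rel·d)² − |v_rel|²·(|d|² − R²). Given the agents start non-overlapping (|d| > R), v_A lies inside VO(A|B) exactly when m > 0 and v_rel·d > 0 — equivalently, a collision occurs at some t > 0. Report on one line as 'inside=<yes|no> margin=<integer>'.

d = (9, 4),  |d|² = 97;  R = 1+5 = 6,  c = 97−6² = 61
v_rel = (12, 3),  |v_rel|² = 153;  v_rel·d = (12)·(9) + (3)·(4) = 120
153·t² − 240·t + 61 = 0  ⇒  m = 120² − 153·61 = 5067
m = 5067 > 0,  v_rel·d = 120 > 0  ⇒  inside

inside=yes margin=5067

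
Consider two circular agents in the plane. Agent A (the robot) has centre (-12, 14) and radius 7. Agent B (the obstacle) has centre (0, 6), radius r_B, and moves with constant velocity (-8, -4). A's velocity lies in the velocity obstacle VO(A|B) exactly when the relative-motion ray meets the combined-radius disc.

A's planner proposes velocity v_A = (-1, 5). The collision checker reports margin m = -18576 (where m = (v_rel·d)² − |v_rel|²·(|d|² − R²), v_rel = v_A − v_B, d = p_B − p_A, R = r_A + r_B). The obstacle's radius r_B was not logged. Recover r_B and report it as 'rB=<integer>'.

m = -18576
d = (12, -8);  v_rel = (7, 9),  |v_rel|² = 130
v_rel×d = (7)·(-8) − (9)·(12) = -164
since m = R²·130 − (-164)²:  R² = (26896 + -18576) / 130 = 64
R = √64 = 8  ⇒  r_B = 8 − 7 = 1

rB=1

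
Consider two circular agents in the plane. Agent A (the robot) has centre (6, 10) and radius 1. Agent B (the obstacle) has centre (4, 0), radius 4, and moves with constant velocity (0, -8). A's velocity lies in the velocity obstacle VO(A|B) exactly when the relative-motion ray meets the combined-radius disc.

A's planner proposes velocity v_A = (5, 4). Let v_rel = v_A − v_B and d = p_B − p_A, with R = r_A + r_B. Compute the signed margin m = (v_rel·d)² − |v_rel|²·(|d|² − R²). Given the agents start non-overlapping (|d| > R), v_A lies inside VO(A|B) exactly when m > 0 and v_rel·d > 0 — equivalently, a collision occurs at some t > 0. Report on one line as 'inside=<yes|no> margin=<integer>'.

d = (-2, -10),  |d|² = 104;  R = 1+4 = 5,  c = 104−5² = 79
v_rel = (5, 12),  |v_rel|² = 169;  v_rel·d = (5)·(-2) + (12)·(-10) = -130
169·t² + 260·t + 79 = 0  ⇒  m = (-130)² − 169·79 = 3549
m = 3549 > 0,  v_rel·d = -130 < 0  ⇒  outside

inside=no margin=3549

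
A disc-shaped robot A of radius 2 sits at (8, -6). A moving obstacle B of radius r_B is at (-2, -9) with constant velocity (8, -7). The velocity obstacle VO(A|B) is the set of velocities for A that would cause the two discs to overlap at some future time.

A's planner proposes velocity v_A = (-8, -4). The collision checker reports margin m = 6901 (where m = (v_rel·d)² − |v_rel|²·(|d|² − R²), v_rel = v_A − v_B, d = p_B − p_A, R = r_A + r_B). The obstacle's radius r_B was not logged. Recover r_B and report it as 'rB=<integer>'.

m = 6901
d = (-10, -3);  v_rel = (-16, 3),  |v_rel|² = 265
v_rel×d = (-16)·(-3) − (3)·(-10) = 78
since m = R²·265 − 78²:  R² = (6084 + 6901) / 265 = 49
R = √49 = 7  ⇒  r_B = 7 − 2 = 5

rB=5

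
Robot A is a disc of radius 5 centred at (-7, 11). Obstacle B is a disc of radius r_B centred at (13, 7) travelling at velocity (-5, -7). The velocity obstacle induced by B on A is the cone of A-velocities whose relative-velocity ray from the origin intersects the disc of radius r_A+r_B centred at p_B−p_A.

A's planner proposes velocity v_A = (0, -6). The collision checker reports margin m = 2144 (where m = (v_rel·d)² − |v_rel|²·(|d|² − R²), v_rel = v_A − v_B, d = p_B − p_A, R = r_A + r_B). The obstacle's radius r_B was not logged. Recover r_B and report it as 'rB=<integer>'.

m = 2144
d = (20, -4);  v_rel = (5, 1),  |v_rel|² = 26
v_rel×d = (5)·(-4) − (1)·(20) = -40
since m = R²·26 − (-40)²:  R² = (1600 + 2144) / 26 = 144
R = √144 = 12  ⇒  r_B = 12 − 5 = 7

rB=7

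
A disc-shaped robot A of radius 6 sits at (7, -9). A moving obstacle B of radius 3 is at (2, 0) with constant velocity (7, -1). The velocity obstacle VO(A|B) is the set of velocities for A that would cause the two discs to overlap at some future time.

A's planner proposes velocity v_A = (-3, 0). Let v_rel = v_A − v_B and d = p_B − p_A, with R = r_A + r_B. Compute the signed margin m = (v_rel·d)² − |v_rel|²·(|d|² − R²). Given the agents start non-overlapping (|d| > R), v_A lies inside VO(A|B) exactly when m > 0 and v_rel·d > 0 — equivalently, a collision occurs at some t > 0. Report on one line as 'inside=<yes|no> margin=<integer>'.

d = (-5, 9),  |d|² = 106;  R = 6+3 = 9,  c = 106−9² = 25
v_rel = (-10, 1),  |v_rel|² = 101;  v_rel·d = (-10)·(-5) + (1)·(9) = 59
101·t² − 118·t + 25 = 0  ⇒  m = 59² − 101·25 = 956
m = 956 > 0,  v_rel·d = 59 > 0  ⇒  inside

inside=yes margin=956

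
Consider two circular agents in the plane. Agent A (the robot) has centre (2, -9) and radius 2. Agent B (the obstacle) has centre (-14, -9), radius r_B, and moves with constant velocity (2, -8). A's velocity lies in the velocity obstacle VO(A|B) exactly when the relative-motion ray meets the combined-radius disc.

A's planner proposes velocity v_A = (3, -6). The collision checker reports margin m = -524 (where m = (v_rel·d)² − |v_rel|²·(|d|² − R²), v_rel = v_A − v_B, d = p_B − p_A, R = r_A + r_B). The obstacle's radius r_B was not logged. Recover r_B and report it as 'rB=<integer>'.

m = -524
d = (-16, 0);  v_rel = (1, 2),  |v_rel|² = 5
v_rel×d = (1)·(0) − (2)·(-16) = 32
since m = R²·5 − 32²:  R² = (1024 + -524) / 5 = 100
R = √100 = 10  ⇒  r_B = 10 − 2 = 8

rB=8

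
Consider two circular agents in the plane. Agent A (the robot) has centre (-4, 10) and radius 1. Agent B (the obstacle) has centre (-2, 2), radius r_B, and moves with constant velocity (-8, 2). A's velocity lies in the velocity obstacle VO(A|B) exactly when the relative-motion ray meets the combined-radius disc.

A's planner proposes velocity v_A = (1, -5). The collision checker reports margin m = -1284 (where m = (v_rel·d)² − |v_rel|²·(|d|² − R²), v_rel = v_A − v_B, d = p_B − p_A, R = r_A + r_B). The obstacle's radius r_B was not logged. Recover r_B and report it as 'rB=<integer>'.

m = -1284
d = (2, -8);  v_rel = (9, -7),  |v_rel|² = 130
v_rel×d = (9)·(-8) − (-7)·(2) = -58
since m = R²·130 − (-58)²:  R² = (3364 + -1284) / 130 = 16
R = √16 = 4  ⇒  r_B = 4 − 1 = 3

rB=3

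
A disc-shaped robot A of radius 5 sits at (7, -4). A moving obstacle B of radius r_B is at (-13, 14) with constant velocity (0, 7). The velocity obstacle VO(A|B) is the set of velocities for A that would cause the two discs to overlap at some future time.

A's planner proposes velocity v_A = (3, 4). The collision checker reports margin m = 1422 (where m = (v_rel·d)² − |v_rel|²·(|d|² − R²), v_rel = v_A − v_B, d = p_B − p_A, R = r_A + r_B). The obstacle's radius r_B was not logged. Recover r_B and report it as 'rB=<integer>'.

m = 1422
d = (-20, 18);  v_rel = (3, -3),  |v_rel|² = 18
v_rel×d = (3)·(18) − (-3)·(-20) = -6
since m = R²·18 − (-6)²:  R² = (36 + 1422) / 18 = 81
R = √81 = 9  ⇒  r_B = 9 − 5 = 4

rB=4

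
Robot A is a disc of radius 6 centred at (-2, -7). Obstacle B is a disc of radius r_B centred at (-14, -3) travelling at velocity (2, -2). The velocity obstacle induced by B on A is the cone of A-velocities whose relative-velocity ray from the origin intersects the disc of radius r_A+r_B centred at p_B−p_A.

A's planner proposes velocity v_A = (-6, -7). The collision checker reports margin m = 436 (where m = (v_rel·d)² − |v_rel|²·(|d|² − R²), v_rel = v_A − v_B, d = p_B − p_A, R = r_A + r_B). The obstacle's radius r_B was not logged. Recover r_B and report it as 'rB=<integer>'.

m = 436
d = (-12, 4);  v_rel = (-8, -5),  |v_rel|² = 89
v_rel×d = (-8)·(4) − (-5)·(-12) = -92
since m = R²·89 − (-92)²:  R² = (8464 + 436) / 89 = 100
R = √100 = 10  ⇒  r_B = 10 − 6 = 4

rB=4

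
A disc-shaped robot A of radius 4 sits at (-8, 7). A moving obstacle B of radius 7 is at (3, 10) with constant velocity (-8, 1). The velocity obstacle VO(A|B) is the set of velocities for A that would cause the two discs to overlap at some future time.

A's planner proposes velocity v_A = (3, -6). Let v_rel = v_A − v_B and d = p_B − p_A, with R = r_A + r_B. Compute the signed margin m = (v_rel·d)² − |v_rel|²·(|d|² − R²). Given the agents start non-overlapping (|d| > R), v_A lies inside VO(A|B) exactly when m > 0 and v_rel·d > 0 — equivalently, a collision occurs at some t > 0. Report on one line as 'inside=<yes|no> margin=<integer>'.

d = (11, 3),  |d|² = 130;  R = 4+7 = 11,  c = 130−11² = 9
v_rel = (11, -7),  |v_rel|² = 170;  v_rel·d = (11)·(11) + (-7)·(3) = 100
170·t² − 200·t + 9 = 0  ⇒  m = 100² − 170·9 = 8470
m = 8470 > 0,  v_rel·d = 100 > 0  ⇒  inside

inside=yes margin=8470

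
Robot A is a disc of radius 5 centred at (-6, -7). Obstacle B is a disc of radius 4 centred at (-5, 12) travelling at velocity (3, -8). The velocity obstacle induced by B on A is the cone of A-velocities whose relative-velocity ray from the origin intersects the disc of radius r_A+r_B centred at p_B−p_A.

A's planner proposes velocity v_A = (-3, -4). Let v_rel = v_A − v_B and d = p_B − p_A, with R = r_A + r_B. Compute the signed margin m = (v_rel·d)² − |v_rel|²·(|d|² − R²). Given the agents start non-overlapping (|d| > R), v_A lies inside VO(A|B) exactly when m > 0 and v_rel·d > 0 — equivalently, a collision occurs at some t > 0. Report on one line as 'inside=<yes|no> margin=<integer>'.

d = (1, 19),  |d|² = 362;  R = 5+4 = 9,  c = 362−9² = 281
v_rel = (-6, 4),  |v_rel|² = 52;  v_rel·d = (-6)·(1) + (4)·(19) = 70
52·t² − 140·t + 281 = 0  ⇒  m = 70² − 52·281 = -9712
m = -9712 < 0,  v_rel·d = 70 > 0  ⇒  outside

inside=no margin=-9712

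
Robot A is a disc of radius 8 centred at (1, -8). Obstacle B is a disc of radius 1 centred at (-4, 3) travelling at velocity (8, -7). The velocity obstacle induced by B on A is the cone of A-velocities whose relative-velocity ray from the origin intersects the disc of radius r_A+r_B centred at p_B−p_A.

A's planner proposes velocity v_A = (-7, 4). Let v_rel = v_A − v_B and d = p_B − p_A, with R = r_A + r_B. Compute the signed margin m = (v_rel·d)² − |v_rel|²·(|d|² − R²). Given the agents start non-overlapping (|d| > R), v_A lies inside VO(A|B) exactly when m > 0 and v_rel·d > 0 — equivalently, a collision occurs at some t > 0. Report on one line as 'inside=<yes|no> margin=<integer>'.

d = (-5, 11),  |d|² = 146;  R = 8+1 = 9,  c = 146−9² = 65
v_rel = (-15, 11),  |v_rel|² = 346;  v_rel·d = (-15)·(-5) + (11)·(11) = 196
346·t² − 392·t + 65 = 0  ⇒  m = 196² − 346·65 = 15926
m = 15926 > 0,  v_rel·d = 196 > 0  ⇒  inside

inside=yes margin=15926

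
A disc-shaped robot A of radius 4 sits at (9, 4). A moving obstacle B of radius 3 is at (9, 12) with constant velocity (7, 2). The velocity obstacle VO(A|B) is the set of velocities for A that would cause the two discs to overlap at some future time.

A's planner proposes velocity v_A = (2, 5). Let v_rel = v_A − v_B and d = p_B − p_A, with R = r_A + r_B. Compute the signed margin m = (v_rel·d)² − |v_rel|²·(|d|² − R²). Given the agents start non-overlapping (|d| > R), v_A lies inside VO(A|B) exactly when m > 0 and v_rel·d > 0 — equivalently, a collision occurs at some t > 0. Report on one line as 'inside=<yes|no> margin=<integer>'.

d = (0, 8),  |d|² = 64;  R = 4+3 = 7,  c = 64−7² = 15
v_rel = (-5, 3),  |v_rel|² = 34;  v_rel·d = (-5)·(0) + (3)·(8) = 24
34·t² − 48·t + 15 = 0  ⇒  m = 24² − 34·15 = 66
m = 66 > 0,  v_rel·d = 24 > 0  ⇒  inside

inside=yes margin=66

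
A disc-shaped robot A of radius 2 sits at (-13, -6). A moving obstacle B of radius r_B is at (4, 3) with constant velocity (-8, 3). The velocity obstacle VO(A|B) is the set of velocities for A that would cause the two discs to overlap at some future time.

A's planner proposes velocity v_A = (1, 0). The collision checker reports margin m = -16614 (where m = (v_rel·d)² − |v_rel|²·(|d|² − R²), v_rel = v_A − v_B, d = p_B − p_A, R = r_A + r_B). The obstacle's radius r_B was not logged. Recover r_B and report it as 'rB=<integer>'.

m = -16614
d = (17, 9);  v_rel = (9, -3),  |v_rel|² = 90
v_rel×d = (9)·(9) − (-3)·(17) = 132
since m = R²·90 − 132²:  R² = (17424 + -16614) / 90 = 9
R = √9 = 3  ⇒  r_B = 3 − 2 = 1

rB=1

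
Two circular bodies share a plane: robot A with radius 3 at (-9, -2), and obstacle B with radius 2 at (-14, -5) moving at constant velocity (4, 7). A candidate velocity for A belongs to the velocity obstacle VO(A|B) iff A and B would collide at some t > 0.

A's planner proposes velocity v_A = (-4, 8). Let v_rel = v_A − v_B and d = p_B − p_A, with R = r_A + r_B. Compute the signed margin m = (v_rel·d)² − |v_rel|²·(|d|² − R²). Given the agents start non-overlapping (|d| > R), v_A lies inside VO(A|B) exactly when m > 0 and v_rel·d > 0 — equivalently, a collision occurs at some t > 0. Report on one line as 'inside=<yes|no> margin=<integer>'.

d = (-5, -3),  |d|² = 34;  R = 3+2 = 5,  c = 34−5² = 9
v_rel = (-8, 1),  |v_rel|² = 65;  v_rel·d = (-8)·(-5) + (1)·(-3) = 37
65·t² − 74·t + 9 = 0  ⇒  m = 37² − 65·9 = 784
m = 784 > 0,  v_rel·d = 37 > 0  ⇒  inside

inside=yes margin=784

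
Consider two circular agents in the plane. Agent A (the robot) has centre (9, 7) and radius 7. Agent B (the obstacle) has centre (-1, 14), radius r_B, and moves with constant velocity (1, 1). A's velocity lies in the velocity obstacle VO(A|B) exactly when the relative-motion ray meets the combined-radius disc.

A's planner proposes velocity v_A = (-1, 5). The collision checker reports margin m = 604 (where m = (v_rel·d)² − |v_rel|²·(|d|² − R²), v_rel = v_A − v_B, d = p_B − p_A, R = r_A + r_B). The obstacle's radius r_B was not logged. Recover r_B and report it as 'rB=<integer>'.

m = 604
d = (-10, 7);  v_rel = (-2, 4),  |v_rel|² = 20
v_rel×d = (-2)·(7) − (4)·(-10) = 26
since m = R²·20 − 26²:  R² = (676 + 604) / 20 = 64
R = √64 = 8  ⇒  r_B = 8 − 7 = 1

rB=1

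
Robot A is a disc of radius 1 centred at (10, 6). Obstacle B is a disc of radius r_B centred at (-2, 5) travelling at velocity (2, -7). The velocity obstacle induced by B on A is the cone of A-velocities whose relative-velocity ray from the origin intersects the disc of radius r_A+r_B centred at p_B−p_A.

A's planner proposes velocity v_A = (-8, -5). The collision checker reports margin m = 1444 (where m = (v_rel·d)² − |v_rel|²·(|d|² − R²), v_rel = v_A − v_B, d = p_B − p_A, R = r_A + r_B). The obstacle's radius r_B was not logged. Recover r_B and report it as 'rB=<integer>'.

m = 1444
d = (-12, -1);  v_rel = (-10, 2),  |v_rel|² = 104
v_rel×d = (-10)·(-1) − (2)·(-12) = 34
since m = R²·104 − 34²:  R² = (1156 + 1444) / 104 = 25
R = √25 = 5  ⇒  r_B = 5 − 1 = 4

rB=4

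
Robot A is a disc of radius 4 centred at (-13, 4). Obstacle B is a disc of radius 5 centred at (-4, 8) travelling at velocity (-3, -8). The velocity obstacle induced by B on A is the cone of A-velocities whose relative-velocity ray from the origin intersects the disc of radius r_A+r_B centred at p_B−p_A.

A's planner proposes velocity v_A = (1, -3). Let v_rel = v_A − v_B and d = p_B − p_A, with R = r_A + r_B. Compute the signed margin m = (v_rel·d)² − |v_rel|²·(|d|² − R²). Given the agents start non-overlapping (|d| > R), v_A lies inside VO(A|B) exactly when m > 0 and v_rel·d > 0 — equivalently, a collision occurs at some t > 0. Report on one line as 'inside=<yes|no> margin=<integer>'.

d = (9, 4),  |d|² = 97;  R = 4+5 = 9,  c = 97−9² = 16
v_rel = (4, 5),  |v_rel|² = 41;  v_rel·d = (4)·(9) + (5)·(4) = 56
41·t² − 112·t + 16 = 0  ⇒  m = 56² − 41·16 = 2480
m = 2480 > 0,  v_rel·d = 56 > 0  ⇒  inside

inside=yes margin=2480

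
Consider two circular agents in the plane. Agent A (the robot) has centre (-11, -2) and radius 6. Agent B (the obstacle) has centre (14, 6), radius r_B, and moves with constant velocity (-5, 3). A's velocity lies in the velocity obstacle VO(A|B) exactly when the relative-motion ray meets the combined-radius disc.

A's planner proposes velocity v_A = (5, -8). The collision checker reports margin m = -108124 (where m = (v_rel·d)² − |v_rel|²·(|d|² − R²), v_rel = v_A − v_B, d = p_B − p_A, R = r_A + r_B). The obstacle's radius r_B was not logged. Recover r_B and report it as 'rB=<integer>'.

m = -108124
d = (25, 8);  v_rel = (10, -11),  |v_rel|² = 221
v_rel×d = (10)·(8) − (-11)·(25) = 355
since m = R²·221 − 355²:  R² = (126025 + -108124) / 221 = 81
R = √81 = 9  ⇒  r_B = 9 − 6 = 3

rB=3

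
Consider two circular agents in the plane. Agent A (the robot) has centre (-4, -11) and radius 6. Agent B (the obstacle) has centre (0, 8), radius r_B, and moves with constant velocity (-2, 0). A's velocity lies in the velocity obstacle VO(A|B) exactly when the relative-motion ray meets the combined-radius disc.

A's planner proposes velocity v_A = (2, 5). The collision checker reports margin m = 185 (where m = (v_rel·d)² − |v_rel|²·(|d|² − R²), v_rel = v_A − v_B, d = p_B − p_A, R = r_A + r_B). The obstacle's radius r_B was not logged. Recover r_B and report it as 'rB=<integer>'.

m = 185
d = (4, 19);  v_rel = (4, 5),  |v_rel|² = 41
v_rel×d = (4)·(19) − (5)·(4) = 56
since m = R²·41 − 56²:  R² = (3136 + 185) / 41 = 81
R = √81 = 9  ⇒  r_B = 9 − 6 = 3

rB=3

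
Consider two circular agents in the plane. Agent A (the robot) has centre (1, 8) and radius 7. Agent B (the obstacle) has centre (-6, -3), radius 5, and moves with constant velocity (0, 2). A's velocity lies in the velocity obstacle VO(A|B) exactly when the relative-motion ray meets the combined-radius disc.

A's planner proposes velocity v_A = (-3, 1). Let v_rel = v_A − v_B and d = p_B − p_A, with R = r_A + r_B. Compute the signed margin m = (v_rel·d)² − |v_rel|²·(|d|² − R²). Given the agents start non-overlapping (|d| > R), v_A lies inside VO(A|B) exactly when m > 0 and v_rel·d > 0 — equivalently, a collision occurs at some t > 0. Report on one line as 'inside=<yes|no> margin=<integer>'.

d = (-7, -11),  |d|² = 170;  R = 7+5 = 12,  c = 170−12² = 26
v_rel = (-3, -1),  |v_rel|² = 10;  v_rel·d = (-3)·(-7) + (-1)·(-11) = 32
10·t² − 64·t + 26 = 0  ⇒  m = 32² − 10·26 = 764
m = 764 > 0,  v_rel·d = 32 > 0  ⇒  inside

inside=yes margin=764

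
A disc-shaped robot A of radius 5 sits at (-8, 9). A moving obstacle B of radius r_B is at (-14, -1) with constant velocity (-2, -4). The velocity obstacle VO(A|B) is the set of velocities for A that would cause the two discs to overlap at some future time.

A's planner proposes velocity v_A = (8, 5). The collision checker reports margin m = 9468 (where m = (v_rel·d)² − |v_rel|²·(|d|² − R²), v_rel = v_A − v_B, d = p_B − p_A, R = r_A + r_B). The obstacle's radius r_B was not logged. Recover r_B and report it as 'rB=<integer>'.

m = 9468
d = (-6, -10);  v_rel = (10, 9),  |v_rel|² = 181
v_rel×d = (10)·(-10) − (9)·(-6) = -46
since m = R²·181 − (-46)²:  R² = (2116 + 9468) / 181 = 64
R = √64 = 8  ⇒  r_B = 8 − 5 = 3

rB=3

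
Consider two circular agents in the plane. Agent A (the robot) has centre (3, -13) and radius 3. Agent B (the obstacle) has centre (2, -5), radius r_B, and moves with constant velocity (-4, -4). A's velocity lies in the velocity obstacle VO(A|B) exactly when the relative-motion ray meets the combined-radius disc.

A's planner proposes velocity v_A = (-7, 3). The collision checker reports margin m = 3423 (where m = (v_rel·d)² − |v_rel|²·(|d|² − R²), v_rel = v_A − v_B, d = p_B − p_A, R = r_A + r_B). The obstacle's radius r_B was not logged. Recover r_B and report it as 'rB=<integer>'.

m = 3423
d = (-1, 8);  v_rel = (-3, 7),  |v_rel|² = 58
v_rel×d = (-3)·(8) − (7)·(-1) = -17
since m = R²·58 − (-17)²:  R² = (289 + 3423) / 58 = 64
R = √64 = 8  ⇒  r_B = 8 − 3 = 5

rB=5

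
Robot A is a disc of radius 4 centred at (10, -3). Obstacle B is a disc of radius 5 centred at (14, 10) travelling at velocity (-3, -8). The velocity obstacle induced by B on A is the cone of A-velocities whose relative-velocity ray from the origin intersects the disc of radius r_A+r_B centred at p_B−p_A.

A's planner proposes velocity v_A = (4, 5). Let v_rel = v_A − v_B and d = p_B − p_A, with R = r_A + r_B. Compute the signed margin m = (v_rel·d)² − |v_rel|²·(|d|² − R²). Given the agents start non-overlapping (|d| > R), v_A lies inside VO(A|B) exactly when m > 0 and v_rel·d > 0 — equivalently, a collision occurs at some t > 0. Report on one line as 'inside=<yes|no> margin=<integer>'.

d = (4, 13),  |d|² = 185;  R = 4+5 = 9,  c = 185−9² = 104
v_rel = (7, 13),  |v_rel|² = 218;  v_rel·d = (7)·(4) + (13)·(13) = 197
218·t² − 394·t + 104 = 0  ⇒  m = 197² − 218·104 = 16137
m = 16137 > 0,  v_rel·d = 197 > 0  ⇒  inside

inside=yes margin=16137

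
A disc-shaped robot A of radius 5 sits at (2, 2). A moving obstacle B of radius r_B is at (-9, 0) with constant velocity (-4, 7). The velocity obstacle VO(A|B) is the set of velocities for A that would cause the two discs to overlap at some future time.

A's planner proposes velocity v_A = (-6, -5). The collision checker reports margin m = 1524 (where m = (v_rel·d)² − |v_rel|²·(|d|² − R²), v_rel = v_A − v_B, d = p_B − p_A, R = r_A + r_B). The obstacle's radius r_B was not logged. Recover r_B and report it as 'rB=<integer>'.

m = 1524
d = (-11, -2);  v_rel = (-2, -12),  |v_rel|² = 148
v_rel×d = (-2)·(-2) − (-12)·(-11) = -128
since m = R²·148 − (-128)²:  R² = (16384 + 1524) / 148 = 121
R = √121 = 11  ⇒  r_B = 11 − 5 = 6

rB=6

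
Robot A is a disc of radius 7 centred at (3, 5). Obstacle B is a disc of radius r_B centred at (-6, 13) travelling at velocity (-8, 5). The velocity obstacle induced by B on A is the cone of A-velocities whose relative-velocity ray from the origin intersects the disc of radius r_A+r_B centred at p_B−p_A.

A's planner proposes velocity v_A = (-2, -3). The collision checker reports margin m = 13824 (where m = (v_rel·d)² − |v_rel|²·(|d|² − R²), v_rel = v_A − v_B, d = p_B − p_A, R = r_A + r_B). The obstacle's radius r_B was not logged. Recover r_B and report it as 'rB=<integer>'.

m = 13824
d = (-9, 8);  v_rel = (6, -8),  |v_rel|² = 100
v_rel×d = (6)·(8) − (-8)·(-9) = -24
since m = R²·100 − (-24)²:  R² = (576 + 13824) / 100 = 144
R = √144 = 12  ⇒  r_B = 12 − 7 = 5

rB=5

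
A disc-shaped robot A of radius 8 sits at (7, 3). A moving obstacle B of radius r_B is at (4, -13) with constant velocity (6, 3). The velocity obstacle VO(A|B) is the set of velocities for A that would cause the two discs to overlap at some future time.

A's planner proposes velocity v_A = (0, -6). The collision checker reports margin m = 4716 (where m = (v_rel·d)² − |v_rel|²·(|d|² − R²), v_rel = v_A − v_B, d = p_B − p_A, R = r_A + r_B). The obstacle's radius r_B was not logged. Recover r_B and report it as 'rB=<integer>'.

m = 4716
d = (-3, -16);  v_rel = (-6, -9),  |v_rel|² = 117
v_rel×d = (-6)·(-16) − (-9)·(-3) = 69
since m = R²·117 − 69²:  R² = (4761 + 4716) / 117 = 81
R = √81 = 9  ⇒  r_B = 9 − 8 = 1

rB=1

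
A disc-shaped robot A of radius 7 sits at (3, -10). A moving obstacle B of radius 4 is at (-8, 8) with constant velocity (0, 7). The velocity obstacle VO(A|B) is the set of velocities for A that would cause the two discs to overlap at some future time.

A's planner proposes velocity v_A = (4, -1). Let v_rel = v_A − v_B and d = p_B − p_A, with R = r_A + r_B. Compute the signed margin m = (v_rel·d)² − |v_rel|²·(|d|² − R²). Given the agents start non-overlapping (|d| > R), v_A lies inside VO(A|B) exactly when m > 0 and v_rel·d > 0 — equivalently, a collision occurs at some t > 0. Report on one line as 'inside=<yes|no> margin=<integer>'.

d = (-11, 18),  |d|² = 445;  R = 7+4 = 11,  c = 445−11² = 324
v_rel = (4, -8),  |v_rel|² = 80;  v_rel·d = (4)·(-11) + (-8)·(18) = -188
80·t² + 376·t + 324 = 0  ⇒  m = (-188)² − 80·324 = 9424
m = 9424 > 0,  v_rel·d = -188 < 0  ⇒  outside

inside=no margin=9424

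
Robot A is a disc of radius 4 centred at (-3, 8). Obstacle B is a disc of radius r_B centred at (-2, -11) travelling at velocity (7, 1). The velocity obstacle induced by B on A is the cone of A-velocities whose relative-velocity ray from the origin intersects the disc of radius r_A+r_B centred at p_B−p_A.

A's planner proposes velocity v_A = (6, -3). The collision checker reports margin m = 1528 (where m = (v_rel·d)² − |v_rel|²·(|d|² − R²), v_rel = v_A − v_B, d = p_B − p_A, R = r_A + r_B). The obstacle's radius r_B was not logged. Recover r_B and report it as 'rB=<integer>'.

m = 1528
d = (1, -19);  v_rel = (-1, -4),  |v_rel|² = 17
v_rel×d = (-1)·(-19) − (-4)·(1) = 23
since m = R²·17 − 23²:  R² = (529 + 1528) / 17 = 121
R = √121 = 11  ⇒  r_B = 11 − 4 = 7

rB=7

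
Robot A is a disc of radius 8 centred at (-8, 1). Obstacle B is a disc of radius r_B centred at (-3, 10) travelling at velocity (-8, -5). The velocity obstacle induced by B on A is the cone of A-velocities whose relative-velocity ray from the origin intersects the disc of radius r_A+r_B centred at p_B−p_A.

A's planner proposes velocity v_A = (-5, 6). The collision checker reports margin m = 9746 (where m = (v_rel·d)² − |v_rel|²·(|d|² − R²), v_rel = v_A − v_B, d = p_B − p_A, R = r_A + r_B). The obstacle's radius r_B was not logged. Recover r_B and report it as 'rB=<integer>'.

m = 9746
d = (5, 9);  v_rel = (3, 11),  |v_rel|² = 130
v_rel×d = (3)·(9) − (11)·(5) = -28
since m = R²·130 − (-28)²:  R² = (784 + 9746) / 130 = 81
R = √81 = 9  ⇒  r_B = 9 − 8 = 1

rB=1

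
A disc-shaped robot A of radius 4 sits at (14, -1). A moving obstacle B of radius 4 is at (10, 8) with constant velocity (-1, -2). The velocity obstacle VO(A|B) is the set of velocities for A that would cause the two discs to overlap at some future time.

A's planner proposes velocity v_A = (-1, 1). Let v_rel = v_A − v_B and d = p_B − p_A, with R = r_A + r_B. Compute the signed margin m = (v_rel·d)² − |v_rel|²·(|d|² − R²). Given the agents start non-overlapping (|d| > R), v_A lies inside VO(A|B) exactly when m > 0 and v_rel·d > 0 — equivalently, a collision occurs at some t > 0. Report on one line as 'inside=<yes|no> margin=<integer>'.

d = (-4, 9),  |d|² = 97;  R = 4+4 = 8,  c = 97−8² = 33
v_rel = (0, 3),  |v_rel|² = 9;  v_rel·d = (0)·(-4) + (3)·(9) = 27
9·t² − 54·t + 33 = 0  ⇒  m = 27² − 9·33 = 432
m = 432 > 0,  v_rel·d = 27 > 0  ⇒  inside

inside=yes margin=432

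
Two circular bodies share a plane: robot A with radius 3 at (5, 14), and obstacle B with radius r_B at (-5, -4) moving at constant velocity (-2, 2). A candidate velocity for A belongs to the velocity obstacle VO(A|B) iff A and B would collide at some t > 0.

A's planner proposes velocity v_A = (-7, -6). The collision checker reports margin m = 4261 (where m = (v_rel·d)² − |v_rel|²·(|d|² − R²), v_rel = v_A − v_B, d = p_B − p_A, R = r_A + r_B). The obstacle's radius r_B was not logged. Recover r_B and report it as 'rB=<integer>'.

m = 4261
d = (-10, -18);  v_rel = (-5, -8),  |v_rel|² = 89
v_rel×d = (-5)·(-18) − (-8)·(-10) = 10
since m = R²·89 − 10²:  R² = (100 + 4261) / 89 = 49
R = √49 = 7  ⇒  r_B = 7 − 3 = 4

rB=4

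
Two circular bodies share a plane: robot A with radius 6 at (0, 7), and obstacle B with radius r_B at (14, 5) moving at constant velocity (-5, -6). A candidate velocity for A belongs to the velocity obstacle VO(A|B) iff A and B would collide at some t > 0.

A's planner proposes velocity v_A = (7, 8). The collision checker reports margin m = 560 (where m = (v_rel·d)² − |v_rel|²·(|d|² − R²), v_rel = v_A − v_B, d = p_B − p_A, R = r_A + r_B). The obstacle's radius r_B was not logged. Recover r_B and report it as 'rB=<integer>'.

m = 560
d = (14, -2);  v_rel = (12, 14),  |v_rel|² = 340
v_rel×d = (12)·(-2) − (14)·(14) = -220
since m = R²·340 − (-220)²:  R² = (48400 + 560) / 340 = 144
R = √144 = 12  ⇒  r_B = 12 − 6 = 6

rB=6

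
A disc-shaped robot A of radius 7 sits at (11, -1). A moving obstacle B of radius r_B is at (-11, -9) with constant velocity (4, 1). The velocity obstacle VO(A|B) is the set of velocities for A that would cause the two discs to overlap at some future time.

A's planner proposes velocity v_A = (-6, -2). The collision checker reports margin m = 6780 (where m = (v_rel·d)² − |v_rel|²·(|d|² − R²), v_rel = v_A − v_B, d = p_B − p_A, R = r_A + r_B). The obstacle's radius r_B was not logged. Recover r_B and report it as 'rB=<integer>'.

m = 6780
d = (-22, -8);  v_rel = (-10, -3),  |v_rel|² = 109
v_rel×d = (-10)·(-8) − (-3)·(-22) = 14
since m = R²·109 − 14²:  R² = (196 + 6780) / 109 = 64
R = √64 = 8  ⇒  r_B = 8 − 7 = 1

rB=1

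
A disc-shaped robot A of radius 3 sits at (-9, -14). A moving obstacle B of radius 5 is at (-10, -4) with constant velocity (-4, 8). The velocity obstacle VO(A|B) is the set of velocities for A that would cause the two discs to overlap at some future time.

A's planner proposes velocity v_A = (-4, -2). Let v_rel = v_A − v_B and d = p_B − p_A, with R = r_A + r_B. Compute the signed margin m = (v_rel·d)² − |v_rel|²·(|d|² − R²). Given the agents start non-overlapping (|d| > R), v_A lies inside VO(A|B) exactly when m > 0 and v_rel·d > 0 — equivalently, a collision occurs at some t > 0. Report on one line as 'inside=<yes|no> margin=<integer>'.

d = (-1, 10),  |d|² = 101;  R = 3+5 = 8,  c = 101−8² = 37
v_rel = (0, -10),  |v_rel|² = 100;  v_rel·d = (0)·(-1) + (-10)·(10) = -100
100·t² + 200·t + 37 = 0  ⇒  m = (-100)² − 100·37 = 6300
m = 6300 > 0,  v_rel·d = -100 < 0  ⇒  outside

inside=no margin=6300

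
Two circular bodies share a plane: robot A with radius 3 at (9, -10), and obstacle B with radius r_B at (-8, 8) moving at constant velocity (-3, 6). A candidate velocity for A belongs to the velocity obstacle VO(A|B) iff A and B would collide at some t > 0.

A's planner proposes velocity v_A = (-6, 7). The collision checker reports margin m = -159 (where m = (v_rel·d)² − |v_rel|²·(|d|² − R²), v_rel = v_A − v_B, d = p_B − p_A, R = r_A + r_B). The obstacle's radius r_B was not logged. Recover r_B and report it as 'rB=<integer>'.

m = -159
d = (-17, 18);  v_rel = (-3, 1),  |v_rel|² = 10
v_rel×d = (-3)·(18) − (1)·(-17) = -37
since m = R²·10 − (-37)²:  R² = (1369 + -159) / 10 = 121
R = √121 = 11  ⇒  r_B = 11 − 3 = 8

rB=8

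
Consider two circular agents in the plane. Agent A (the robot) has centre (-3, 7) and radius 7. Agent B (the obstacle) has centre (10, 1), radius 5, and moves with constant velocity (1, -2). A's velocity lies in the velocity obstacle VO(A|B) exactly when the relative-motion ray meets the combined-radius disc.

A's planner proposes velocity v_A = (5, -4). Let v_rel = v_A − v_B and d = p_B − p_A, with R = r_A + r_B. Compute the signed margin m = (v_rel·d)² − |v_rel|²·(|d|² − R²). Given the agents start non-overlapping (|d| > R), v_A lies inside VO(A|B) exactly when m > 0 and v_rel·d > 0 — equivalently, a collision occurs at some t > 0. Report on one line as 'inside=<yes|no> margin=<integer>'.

d = (13, -6),  |d|² = 205;  R = 7+5 = 12,  c = 205−12² = 61
v_rel = (4, -2),  |v_rel|² = 20;  v_rel·d = (4)·(13) + (-2)·(-6) = 64
20·t² − 128·t + 61 = 0  ⇒  m = 64² − 20·61 = 2876
m = 2876 > 0,  v_rel·d = 64 > 0  ⇒  inside

inside=yes margin=2876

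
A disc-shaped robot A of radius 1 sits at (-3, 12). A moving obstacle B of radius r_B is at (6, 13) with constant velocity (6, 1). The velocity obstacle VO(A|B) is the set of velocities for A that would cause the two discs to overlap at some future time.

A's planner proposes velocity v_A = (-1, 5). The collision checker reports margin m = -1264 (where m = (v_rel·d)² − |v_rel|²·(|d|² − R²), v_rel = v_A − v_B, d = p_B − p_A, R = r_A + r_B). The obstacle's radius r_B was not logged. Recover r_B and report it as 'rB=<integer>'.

m = -1264
d = (9, 1);  v_rel = (-7, 4),  |v_rel|² = 65
v_rel×d = (-7)·(1) − (4)·(9) = -43
since m = R²·65 − (-43)²:  R² = (1849 + -1264) / 65 = 9
R = √9 = 3  ⇒  r_B = 3 − 1 = 2

rB=2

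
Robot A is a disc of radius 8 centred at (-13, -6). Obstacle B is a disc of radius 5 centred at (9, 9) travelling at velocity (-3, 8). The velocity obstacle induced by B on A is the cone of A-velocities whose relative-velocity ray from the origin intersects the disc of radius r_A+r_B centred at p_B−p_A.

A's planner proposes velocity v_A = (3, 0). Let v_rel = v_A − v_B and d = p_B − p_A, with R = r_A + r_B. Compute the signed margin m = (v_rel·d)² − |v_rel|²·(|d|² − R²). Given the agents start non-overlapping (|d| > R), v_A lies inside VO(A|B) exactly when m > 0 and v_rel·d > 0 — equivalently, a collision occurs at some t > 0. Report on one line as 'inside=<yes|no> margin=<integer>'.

d = (22, 15),  |d|² = 709;  R = 8+5 = 13,  c = 709−13² = 540
v_rel = (6, -8),  |v_rel|² = 100;  v_rel·d = (6)·(22) + (-8)·(15) = 12
100·t² − 24·t + 540 = 0  ⇒  m = 12² − 100·540 = -53856
m = -53856 < 0,  v_rel·d = 12 > 0  ⇒  outside

inside=no margin=-53856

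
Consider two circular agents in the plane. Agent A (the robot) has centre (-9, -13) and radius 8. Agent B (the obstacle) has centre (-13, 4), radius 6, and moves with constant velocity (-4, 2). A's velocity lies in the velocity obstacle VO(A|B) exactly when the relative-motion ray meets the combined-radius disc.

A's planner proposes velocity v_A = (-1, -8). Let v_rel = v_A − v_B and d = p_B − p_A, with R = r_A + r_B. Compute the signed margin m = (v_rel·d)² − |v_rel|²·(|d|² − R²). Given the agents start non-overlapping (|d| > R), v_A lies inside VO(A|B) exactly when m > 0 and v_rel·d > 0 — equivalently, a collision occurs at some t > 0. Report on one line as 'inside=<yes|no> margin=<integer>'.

d = (-4, 17),  |d|² = 305;  R = 8+6 = 14,  c = 305−14² = 109
v_rel = (3, -10),  |v_rel|² = 109;  v_rel·d = (3)·(-4) + (-10)·(17) = -182
109·t² + 364·t + 109 = 0  ⇒  m = (-182)² − 109·109 = 21243
m = 21243 > 0,  v_rel·d = -182 < 0  ⇒  outside

inside=no margin=21243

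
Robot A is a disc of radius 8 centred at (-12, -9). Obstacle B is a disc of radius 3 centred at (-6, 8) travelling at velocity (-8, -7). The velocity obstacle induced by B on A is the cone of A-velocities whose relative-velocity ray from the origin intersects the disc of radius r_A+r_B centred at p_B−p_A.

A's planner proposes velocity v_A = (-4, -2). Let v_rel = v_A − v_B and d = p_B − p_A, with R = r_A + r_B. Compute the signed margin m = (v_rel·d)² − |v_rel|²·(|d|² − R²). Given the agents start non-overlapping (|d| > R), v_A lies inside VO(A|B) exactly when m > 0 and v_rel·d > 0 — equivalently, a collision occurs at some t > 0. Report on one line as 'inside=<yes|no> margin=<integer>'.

d = (6, 17),  |d|² = 325;  R = 8+3 = 11,  c = 325−11² = 204
v_rel = (4, 5),  |v_rel|² = 41;  v_rel·d = (4)·(6) + (5)·(17) = 109
41·t² − 218·t + 204 = 0  ⇒  m = 109² − 41·204 = 3517
m = 3517 > 0,  v_rel·d = 109 > 0  ⇒  inside

inside=yes margin=3517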